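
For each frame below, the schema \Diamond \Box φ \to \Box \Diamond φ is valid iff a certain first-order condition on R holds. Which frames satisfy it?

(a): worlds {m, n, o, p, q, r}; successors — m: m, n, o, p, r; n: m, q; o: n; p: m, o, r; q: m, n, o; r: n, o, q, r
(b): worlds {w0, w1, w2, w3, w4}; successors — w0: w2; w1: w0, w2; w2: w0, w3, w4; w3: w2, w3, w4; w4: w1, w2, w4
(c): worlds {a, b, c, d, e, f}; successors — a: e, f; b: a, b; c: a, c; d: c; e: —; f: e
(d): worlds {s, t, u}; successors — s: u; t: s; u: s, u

The schema corresponds to convergence: \forall x \forall y \forall z (Rxy \wedge Rxz \to \exists w (Ryw \wedge Rzw)).
(a): fails — Rmo and Rmn but o and n have no common successor.
(b): fails — Rw1w2 and Rw1w0 but w2 and w0 have no common successor.
(c): fails — Rae and Rae but e and e have no common successor.
(d): ✓.
Valid on: (d).

(d)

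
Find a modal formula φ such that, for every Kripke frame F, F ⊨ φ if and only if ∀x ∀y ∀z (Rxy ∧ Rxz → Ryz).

◇ψ → □◇ψ

A defining formula is ◇ψ → □◇ψ (the 5 axiom).
Suppose ◇ψ→□◇ψ is valid. Take Rxy, Rxz and set V(ψ)={y}. Then ◇ψ at x, so □◇ψ at x, so ◇ψ at z, so some w with Rzw has ψ; w=y, i.e. Rzy. By symmetry of the argument, Ryz.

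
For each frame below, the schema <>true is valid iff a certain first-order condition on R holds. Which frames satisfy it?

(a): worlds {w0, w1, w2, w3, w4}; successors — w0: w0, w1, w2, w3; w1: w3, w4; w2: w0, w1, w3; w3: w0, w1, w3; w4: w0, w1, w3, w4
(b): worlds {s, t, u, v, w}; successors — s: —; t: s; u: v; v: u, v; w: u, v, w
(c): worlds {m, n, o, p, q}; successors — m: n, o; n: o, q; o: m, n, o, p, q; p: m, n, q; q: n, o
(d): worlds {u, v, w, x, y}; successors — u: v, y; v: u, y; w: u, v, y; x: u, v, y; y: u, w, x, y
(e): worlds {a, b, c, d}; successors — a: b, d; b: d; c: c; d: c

Frame correspondent (Sahlqvist): forall x exists y Rxy — i.e. seriality.
(a): condition met.
(b): fails — world s has no successor.
(c): condition met.
(d): condition met.
(e): condition met.
Valid on: (a), (c), (d), (e).

(a), (c), (d), (e)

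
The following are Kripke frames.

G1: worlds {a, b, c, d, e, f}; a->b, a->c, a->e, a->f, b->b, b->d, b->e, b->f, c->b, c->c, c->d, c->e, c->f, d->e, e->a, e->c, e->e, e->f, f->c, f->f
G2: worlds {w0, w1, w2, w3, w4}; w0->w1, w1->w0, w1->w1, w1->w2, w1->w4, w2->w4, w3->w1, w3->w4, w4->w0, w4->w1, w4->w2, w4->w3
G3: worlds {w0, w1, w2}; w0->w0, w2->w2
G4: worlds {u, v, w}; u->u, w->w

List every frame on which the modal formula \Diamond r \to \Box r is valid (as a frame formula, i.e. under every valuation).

The schema corresponds to partial functionality: \forall x \forall y \forall z (Rxy \wedge Rxz \to y = z).
G1: fails — a sees both b and c.
G2: fails — w1 sees both w0 and w1.
G3: ✓.
G4: ✓.

G3, G4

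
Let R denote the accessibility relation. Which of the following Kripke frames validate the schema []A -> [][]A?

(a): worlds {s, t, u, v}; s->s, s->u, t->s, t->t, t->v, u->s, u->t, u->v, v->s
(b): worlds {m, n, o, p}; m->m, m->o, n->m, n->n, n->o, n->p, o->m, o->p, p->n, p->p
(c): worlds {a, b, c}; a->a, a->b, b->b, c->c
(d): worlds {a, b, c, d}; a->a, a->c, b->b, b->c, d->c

Frame correspondent (Sahlqvist): forall x forall y forall z (Rxy & Ryz -> Rxz) — i.e. transitivity.
(a): fails — Rus and Rsu but not Ruu.
(b): fails — Rom and Rmo but not Roo.
(c): ✓.
(d): ✓.
Valid on: (c), (d).

(c), (d)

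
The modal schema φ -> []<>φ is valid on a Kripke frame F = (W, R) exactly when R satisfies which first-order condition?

This schema is the B axiom.
Its frame correspondent is symmetry — forall x forall y (Rxy -> Ryx).

symmetry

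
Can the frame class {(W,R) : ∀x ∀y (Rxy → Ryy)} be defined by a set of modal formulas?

Yes, by □(□r → r)

Yes: it is shift-reflexivity, defined by the T□ schema □(□r → r).
Suppose □(□r→r) is valid. Take Rxy and set V(r)={w : Ryw}. Then at y, □r holds; since □(□r→r) at x, □r→r at y, so r at y, i.e. Ryy.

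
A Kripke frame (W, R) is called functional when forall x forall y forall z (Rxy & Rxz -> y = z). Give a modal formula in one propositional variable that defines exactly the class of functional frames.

◇s → □s

A defining formula is ◇s → □s (the CD axiom).
Suppose ◇s→□s is valid. Take Rxy, Rxz and set V(s)={y}. Then ◇s at x, so □s at x, so s at z, i.e. z=y.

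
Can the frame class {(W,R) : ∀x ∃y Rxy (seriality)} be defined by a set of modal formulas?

Yes, by □r → ◇r

This is a Sahlqvist condition; the D axiom □r → ◇r defines it.
Suppose □r→◇r is valid. At any x set V(r)=W. Then □r at x, so ◇r at x, so x has a successor.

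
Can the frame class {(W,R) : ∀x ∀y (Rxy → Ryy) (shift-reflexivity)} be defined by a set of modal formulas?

This is a Sahlqvist condition; the T□ axiom □(□q → q) defines it.

Yes — defined by □(□q → q)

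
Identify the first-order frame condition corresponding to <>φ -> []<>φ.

Suppose ◇φ→□◇φ is valid. Take Rxy, Rxz and set V(φ)={y}. Then ◇φ at x, so □◇φ at x, so ◇φ at z, so some w with Rzw has φ; w=y, i.e. Rzy. By symmetry of the argument, Ryz.

The Euclidean property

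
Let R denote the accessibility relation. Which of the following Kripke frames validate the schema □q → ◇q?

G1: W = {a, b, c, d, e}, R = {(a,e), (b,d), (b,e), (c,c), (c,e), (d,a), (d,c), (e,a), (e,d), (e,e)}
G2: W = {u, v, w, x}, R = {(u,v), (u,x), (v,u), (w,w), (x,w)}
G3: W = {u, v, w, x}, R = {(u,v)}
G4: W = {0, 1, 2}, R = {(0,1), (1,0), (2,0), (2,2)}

G1, G2, G4

This is the axiom for seriality; its first-order frame correspondent is ∀x ∃y Rxy.
G1: satisfies the condition.
G2: satisfies the condition.
G3: fails — world v has no successor.
G4: satisfies the condition.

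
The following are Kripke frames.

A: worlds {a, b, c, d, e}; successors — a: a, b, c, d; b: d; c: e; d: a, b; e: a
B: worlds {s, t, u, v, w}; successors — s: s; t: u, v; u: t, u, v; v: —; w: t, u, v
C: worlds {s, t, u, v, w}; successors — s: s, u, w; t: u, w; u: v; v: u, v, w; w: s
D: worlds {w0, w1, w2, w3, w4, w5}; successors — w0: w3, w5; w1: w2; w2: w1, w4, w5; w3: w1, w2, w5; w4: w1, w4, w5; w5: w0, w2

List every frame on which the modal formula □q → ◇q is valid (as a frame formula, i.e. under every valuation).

This is the axiom for seriality; its first-order frame correspondent is ∀x ∃y Rxy.
A: ✓.
B: fails — world v has no successor.
C: ✓.
D: ✓.
Valid on: A, C, D.

A, C, D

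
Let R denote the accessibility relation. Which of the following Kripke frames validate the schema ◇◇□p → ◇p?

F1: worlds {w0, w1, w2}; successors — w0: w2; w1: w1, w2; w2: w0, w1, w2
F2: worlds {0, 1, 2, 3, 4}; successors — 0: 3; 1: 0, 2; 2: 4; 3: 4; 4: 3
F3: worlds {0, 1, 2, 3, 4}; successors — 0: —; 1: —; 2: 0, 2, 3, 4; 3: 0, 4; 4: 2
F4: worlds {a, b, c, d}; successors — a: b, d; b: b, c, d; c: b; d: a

F1

Frame correspondent (Sahlqvist): ∀x ∀y (xR²y → ∃w (yRw ∧ xRw)) — i.e. a generalized confluence (Geach) condition.
F1: ✓.
F2: fails — 1R²3 but no w with 3Rw and 1Rw.
F3: fails — 2R²0 but no w with 0Rw and 2Rw.
F4: fails — aR²d but no w with dRw and aRw.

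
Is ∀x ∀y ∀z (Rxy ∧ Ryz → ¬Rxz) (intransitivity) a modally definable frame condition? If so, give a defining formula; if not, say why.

Any modally definable frame class is closed under surjective bounded morphisms.
The 5-cycle (worlds s,t,u,v,w with s→t→u→v→w→s) is intransitive. Mapping every world to a single reflexive point • is a surjective bounded morphism; the reflexive point is not intransitive (R••∧R•• but R••).
Hence intransitivity is not modally definable.

Not definable by any modal formula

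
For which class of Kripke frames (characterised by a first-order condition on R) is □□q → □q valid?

density: ∀x ∀y (Rxy → ∃z (Rxz ∧ Rzy))

Suppose □□q→□q is valid. Take Rxy and set V(q)={w : xR²w}. Then □□q at x, so □q at x, so q at y, i.e. ∃z(Rxz∧Rzy).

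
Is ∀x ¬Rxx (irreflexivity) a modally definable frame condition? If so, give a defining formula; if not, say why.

If a class were modally definable it would be closed under surjective bounded morphisms (Goldblatt–Thomason).
The 4-cycle (worlds 0,1,2,3 with 0→1→2→3→0) is irreflexive, and the map sending every world to a single reflexive point • is a surjective bounded morphism (forth: every edge maps to (•,•); back: every world has a successor). So any modal formula valid on the 4-cycle is also valid on the reflexive point, which is not irreflexive.
So the class is not modally definable.

No — not modally definable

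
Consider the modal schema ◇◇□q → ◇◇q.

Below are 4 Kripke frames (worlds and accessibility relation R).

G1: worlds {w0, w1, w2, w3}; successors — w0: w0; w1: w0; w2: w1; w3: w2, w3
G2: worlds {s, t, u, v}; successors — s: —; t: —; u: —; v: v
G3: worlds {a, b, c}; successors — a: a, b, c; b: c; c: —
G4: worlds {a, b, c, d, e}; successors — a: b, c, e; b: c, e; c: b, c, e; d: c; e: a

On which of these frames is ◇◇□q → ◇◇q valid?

G2

This is the axiom for a generalized confluence (Geach) condition; its first-order frame correspondent is ∀x ∀y (xR²y → ∃w (yRw ∧ xR²w)).
G1: fails — w3R²w1 but no w with w1Rw and w3R²w.
G2: ✓.
G3: fails — aR²c but no w with cRw and aR²w.
G4: fails — dR²e but no w with eRw and dR²w.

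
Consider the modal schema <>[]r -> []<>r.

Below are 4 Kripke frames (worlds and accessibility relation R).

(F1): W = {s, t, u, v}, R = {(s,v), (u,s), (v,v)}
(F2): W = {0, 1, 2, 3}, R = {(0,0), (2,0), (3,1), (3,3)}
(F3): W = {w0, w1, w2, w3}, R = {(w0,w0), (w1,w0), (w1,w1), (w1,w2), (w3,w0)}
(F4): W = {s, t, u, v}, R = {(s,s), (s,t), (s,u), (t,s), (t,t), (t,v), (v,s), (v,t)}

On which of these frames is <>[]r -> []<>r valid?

(F1)

This is the axiom for convergence; its first-order frame correspondent is forall x forall y forall z (Rxy & Rxz -> exists w (Ryw & Rzw)).
(F1): holds.
(F2): fails — R33 and R31 but 3 and 1 have no common successor.
(F3): fails — Rw1w2 and Rw1w2 but w2 and w2 have no common successor.
(F4): fails — Rsu and Rsu but u and u have no common successor.
Valid on: (F1).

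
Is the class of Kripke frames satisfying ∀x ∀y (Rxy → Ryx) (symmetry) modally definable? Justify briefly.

This is a Sahlqvist condition; the B axiom p → □◇p defines it.

Yes, by p → □◇p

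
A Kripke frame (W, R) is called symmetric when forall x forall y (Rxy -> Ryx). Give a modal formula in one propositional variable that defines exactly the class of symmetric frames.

q → □◇q

A defining formula is q → □◇q (the B axiom).
Suppose q→□◇q is valid. Take Rxy and set V(q)={x}. Then q at x, so □◇q at x, so ◇q at y, so some z with Ryz has q; z=x, i.e. Ryx.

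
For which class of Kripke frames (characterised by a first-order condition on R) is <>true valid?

◇⊤ holds at w iff w has a successor, so frame-validity of ◇⊤ is exactly seriality. Equivalently via □A → ◇A:
Suppose □A→◇A is valid. At any x set V(A)=W. Then □A at x, so ◇A at x, so x has a successor.

seriality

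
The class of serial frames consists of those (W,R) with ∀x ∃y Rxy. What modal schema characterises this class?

□q → ◇q

The condition is seriality. The D schema □q → ◇q defines it.
Suppose □q→◇q is valid. At any x set V(q)=W. Then □q at x, so ◇q at x, so x has a successor.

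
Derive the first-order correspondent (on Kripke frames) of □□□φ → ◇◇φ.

This is a Sahlqvist (Geach-type) schema ◇^0□^3φ → □^0◇^2φ.
First-order correspondent: ∀x ∃w (xR³w ∧ xR²w).

∀x ∃w (xR³w ∧ xR²w)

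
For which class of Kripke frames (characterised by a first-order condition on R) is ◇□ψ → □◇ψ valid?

convergence: ∀x ∀y ∀z (Rxy ∧ Rxz → ∃w (Ryw ∧ Rzw))

Suppose ◇□ψ→□◇ψ is valid. Take Rxy, Rxz and set V(ψ)={w : Ryw}. Then □ψ at y so ◇□ψ at x, so □◇ψ at x, so ◇ψ at z, giving w with Rzw and Ryw.
The converse is a direct semantic check.
So the correspondent is convergence.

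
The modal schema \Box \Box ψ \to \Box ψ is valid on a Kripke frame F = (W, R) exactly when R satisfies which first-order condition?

Suppose □□ψ→□ψ is valid. Take Rxy and set V(ψ)={w : xR²w}. Then □□ψ at x, so □ψ at x, so ψ at y, i.e. ∃z(Rxz∧Rzy).
Conversely, on a frame with density the schema holds at every world under every valuation.
Frame condition: \forall x \forall y (Rxy \to \exists z (Rxz \wedge Rzy)).

Density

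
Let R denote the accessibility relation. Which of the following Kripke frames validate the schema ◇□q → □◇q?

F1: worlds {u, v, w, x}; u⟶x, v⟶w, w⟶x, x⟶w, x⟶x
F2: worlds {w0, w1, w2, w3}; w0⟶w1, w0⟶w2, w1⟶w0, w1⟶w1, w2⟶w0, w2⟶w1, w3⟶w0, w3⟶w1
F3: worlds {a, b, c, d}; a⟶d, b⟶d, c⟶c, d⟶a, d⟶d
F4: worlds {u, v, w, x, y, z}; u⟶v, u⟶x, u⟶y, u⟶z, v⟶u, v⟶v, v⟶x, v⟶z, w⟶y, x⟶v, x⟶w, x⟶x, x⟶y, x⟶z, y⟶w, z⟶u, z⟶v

F1, F2, F3

The schema corresponds to convergence: ∀x ∀y ∀z (Rxy ∧ Rxz → ∃w (Ryw ∧ Rzw)).
F1: satisfies the condition.
F2: satisfies the condition.
F3: satisfies the condition.
F4: fails — Ruv and Ruy but v and y have no common successor.
Valid on: F1, F2, F3.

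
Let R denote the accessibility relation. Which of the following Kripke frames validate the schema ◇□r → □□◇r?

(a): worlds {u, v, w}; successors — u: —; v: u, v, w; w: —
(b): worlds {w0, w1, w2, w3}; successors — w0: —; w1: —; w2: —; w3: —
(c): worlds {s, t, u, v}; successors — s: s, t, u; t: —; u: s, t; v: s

(b)

The schema corresponds to a generalized confluence (Geach) condition: ∀x ∀y ∀z ((xRy ∧ xR²z) → ∃w (yRw ∧ zRw)).
(a): fails — vRu, vR²u but no t with uRt and uRt.
(b): satisfies the condition.
(c): fails — sRs, sR²t but no w with sRw and tRw.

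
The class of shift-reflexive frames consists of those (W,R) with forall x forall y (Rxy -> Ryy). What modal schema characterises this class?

A defining formula is □(□p → p) (the T□ axiom).
Suppose □(□p→p) is valid. Take Rxy and set V(p)={w : Ryw}. Then at y, □p holds; since □(□p→p) at x, □p→p at y, so p at y, i.e. Ryy.

□(□p → p)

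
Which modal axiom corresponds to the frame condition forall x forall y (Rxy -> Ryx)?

A defining formula is ψ → □◇ψ (the B axiom).
Suppose ψ→□◇ψ is valid. Take Rxy and set V(ψ)={x}. Then ψ at x, so □◇ψ at x, so ◇ψ at y, so some z with Ryz has ψ; z=x, i.e. Ryx.

ψ → □◇ψ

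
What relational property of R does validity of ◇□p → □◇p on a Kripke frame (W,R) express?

convergence: ∀x ∀y ∀z (Rxy ∧ Rxz → ∃w (Ryw ∧ Rzw))

This is the .2 axiom.
Its frame correspondent is convergence — ∀x ∀y ∀z (Rxy ∧ Rxz → ∃w (Ryw ∧ Rzw)).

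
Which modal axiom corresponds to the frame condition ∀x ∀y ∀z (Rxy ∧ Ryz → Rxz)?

□s → □□s

A defining formula is □s → □□s (the 4 axiom).
Suppose □s→□□s is valid. Take Rxy, Ryz and set V(s)={w : Rxw}. Then □s at x, so □□s at x, so □s at y, so s at z, i.e. Rxz.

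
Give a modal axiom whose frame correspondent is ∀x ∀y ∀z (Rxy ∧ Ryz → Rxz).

□q → □□q

The condition is transitivity. The 4 schema □q → □□q defines it.
Suppose □q→□□q is valid. Take Rxy, Ryz and set V(q)={w : Rxw}. Then □q at x, so □□q at x, so □q at y, so q at z, i.e. Rxz.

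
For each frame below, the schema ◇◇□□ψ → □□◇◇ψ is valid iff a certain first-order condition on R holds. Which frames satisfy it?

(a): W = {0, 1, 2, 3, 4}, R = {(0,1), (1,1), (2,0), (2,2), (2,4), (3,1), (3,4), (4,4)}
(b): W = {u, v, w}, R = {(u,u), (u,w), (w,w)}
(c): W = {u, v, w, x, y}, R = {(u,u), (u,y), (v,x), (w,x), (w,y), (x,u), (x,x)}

This is the axiom for a generalized confluence (Geach) condition; its first-order frame correspondent is ∀x ∀y ∀z ((xR²y ∧ xR²z) → ∃w (yR²w ∧ zR²w)).
(a): fails — 2R²0, 2R²4 but no w with 0R²w and 4R²w.
(b): satisfies the condition.
(c): fails — uR²u, uR²y but no t with uR²t and yR²t.
Valid on: (b).

(b)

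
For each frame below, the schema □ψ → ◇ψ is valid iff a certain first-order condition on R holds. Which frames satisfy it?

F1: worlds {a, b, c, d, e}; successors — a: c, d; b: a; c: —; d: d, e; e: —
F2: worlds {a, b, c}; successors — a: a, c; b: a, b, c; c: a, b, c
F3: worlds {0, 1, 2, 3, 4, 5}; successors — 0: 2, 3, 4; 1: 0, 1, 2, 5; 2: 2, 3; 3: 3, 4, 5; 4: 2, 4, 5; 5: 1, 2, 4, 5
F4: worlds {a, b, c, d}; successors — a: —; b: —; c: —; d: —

F2, F3

The schema corresponds to seriality: ∀x ∃y Rxy.
F1: fails — world c has no successor.
F2: condition met.
F3: condition met.
F4: fails — world a has no successor.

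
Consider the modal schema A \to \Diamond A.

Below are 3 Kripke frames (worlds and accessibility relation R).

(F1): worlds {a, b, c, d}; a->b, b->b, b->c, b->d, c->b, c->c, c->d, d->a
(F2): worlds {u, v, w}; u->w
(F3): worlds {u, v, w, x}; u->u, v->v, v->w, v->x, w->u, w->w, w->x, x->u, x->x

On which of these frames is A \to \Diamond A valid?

This is the axiom for reflexivity; its first-order frame correspondent is \forall x Rxx.
(F1): fails — world a does not see itself.
(F2): fails — world u does not see itself.
(F3): ✓.

(F3)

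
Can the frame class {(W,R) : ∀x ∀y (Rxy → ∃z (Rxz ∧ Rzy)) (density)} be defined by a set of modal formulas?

Yes, by □□p → □p

This is a Sahlqvist condition; the C4 axiom □□p → □p defines it.
Suppose □□p→□p is valid. Take Rxy and set V(p)={w : xR²w}. Then □□p at x, so □p at x, so p at y, i.e. ∃z(Rxz∧Rzy).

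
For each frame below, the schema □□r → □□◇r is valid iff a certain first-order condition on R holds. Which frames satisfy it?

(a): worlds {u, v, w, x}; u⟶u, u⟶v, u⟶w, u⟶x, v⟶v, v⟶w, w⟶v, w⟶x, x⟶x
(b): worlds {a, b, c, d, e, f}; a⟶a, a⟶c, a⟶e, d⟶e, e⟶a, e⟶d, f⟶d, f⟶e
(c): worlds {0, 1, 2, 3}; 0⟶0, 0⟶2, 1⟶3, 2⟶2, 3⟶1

The schema corresponds to a generalized confluence (Geach) condition: ∀x ∀z (xR²z → ∃w (xR²w ∧ zRw)).
(a): satisfies the condition.
(b): fails — aR²c but no w with aR²w and cRw.
(c): fails — 1R²1 but no w with 1R²w and 1Rw.
Valid on: (a).

(a)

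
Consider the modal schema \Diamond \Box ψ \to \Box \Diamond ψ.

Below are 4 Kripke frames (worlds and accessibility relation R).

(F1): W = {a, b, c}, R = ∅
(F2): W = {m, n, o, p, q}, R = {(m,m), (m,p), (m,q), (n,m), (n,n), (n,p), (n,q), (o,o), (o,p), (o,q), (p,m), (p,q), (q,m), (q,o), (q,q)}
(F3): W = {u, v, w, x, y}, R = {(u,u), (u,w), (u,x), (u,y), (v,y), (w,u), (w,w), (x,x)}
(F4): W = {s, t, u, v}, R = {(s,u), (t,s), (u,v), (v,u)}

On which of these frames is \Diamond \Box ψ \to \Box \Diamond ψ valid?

(F1), (F2), (F4)

This is the axiom for convergence; its first-order frame correspondent is \forall x \forall y \forall z (Rxy \wedge Rxz \to \exists w (Ryw \wedge Rzw)).
(F1): satisfies the condition.
(F2): satisfies the condition.
(F3): fails — Ruw and Rux but w and x have no common successor.
(F4): satisfies the condition.
Valid on: (F1), (F2), (F4).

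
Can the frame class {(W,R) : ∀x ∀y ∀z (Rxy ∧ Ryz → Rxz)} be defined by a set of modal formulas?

This is a Sahlqvist condition; the 4 axiom □p → □□p defines it.
Suppose □p→□□p is valid. Take Rxy, Ryz and set V(p)={w : Rxw}. Then □p at x, so □□p at x, so □p at y, so p at z, i.e. Rxz.

Yes, by □p → □□p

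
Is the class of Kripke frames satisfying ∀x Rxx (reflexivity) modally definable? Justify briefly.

Yes: it is reflexivity, defined by the T schema □r → r.
Suppose □r→r is valid. At any x set V(r)={w : Rxw}. Then □r holds at x, so r holds at x, i.e. Rxx.

Yes, by □r → r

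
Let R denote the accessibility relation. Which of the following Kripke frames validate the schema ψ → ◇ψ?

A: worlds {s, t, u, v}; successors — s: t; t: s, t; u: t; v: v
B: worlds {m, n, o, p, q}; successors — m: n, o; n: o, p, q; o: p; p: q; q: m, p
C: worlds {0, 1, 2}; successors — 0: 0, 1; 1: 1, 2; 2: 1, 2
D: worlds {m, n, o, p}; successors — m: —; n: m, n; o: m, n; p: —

C

Frame correspondent (Sahlqvist): ∀x Rxx — i.e. reflexivity.
A: fails — world s does not see itself.
B: fails — world m does not see itself.
C: ✓.
D: fails — world m does not see itself.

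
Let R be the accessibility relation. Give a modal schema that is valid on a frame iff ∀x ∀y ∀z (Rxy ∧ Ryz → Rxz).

This is transitivity; the standard corresponding axiom is 4: □s → □□s.

□s → □□s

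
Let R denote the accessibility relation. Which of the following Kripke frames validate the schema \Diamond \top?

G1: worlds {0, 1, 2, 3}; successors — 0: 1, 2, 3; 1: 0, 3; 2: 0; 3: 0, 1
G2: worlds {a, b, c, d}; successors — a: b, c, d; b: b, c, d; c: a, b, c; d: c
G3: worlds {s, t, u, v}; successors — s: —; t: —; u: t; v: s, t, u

This is the axiom for seriality; its first-order frame correspondent is \forall x \exists y Rxy.
G1: holds.
G2: holds.
G3: fails — world s has no successor.

G1, G2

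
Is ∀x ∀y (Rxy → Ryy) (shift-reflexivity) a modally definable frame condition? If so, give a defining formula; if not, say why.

Definable; □(□r → r) defines it

The condition is shift-reflexivity. A defining modal formula is □(□r → r).
Suppose □(□r→r) is valid. Take Rxy and set V(r)={w : Ryw}. Then at y, □r holds; since □(□r→r) at x, □r→r at y, so r at y, i.e. Ryy.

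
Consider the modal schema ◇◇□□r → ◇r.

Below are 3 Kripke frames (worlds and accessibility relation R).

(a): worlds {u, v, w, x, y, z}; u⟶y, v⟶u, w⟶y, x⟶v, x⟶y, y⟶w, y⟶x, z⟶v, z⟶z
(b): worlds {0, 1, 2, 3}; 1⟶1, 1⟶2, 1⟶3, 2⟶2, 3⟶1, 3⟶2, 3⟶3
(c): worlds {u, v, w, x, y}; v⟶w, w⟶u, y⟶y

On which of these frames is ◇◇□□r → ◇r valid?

The schema corresponds to a generalized confluence (Geach) condition: ∀x ∀y (xR²y → ∃w (yR²w ∧ xRw)).
(a): fails — uR²w but no t with wR²t and uRt.
(b): satisfies the condition.
(c): fails — vR²u but no t with uR²t and vRt.
Valid on: (b).

(b)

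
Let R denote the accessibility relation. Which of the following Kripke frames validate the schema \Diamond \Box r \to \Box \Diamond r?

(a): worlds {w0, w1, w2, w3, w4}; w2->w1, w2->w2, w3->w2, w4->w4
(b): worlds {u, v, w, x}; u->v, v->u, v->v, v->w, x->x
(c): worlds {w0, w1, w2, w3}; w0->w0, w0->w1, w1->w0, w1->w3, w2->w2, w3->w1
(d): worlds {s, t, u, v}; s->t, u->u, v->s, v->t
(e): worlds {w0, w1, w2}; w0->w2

The schema corresponds to convergence: \forall x \forall y \forall z (Rxy \wedge Rxz \to \exists w (Ryw \wedge Rzw)).
(a): fails — Rw2w1 and Rw2w1 but w1 and w1 have no common successor.
(b): fails — Rvv and Rvw but v and w have no common successor.
(c): satisfies the condition.
(d): fails — Rst and Rst but t and t have no common successor.
(e): fails — Rw0w2 and Rw0w2 but w2 and w2 have no common successor.

(c)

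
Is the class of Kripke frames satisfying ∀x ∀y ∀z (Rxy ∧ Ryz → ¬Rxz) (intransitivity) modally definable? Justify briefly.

If a class were modally definable it would be closed under surjective bounded morphisms (Goldblatt–Thomason).
The 7-cycle (worlds 0,1,2,3,4,5,6 with 0→1→2→3→4→5→6→0) is intransitive. Mapping every world to a single reflexive point • is a surjective bounded morphism; the reflexive point is not intransitive (R••∧R•• but R••).
So the class is not modally definable.

Not modally definable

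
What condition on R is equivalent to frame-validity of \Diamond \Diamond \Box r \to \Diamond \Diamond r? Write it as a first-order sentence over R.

\forall x \forall y (x R^2 y \to \exists w (yRw \wedge x R^2 w))

This is a Sahlqvist (Geach-type) schema ◇^2□^1r → □^0◇^2r.
Minimal-valuation argument: fix x; take any y with xR^2y and any z with xR^0z. Set V(r) to the set of worlds R-reachable from y in exactly 1 step. Then □^1r holds at y, so the antecedent holds at x; validity forces ◇^2r at z, giving a w with zR^2w and yR^1w.
First-order correspondent: \forall x \forall y (x R^2 y \to \exists w (yRw \wedge x R^2 w)).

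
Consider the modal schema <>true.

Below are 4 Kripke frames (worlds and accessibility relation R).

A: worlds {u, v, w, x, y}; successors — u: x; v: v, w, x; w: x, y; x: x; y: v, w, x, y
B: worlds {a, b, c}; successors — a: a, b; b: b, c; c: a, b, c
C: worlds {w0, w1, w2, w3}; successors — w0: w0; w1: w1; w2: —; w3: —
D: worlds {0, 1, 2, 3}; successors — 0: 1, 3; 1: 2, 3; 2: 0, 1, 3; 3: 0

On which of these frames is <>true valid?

A, B, D

This is the axiom for seriality; its first-order frame correspondent is forall x exists y Rxy.
A: condition met.
B: condition met.
C: fails — world w2 has no successor.
D: condition met.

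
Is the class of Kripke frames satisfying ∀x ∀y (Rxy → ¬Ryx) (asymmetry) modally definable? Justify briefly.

Modal frame validity is preserved under surjective bounded morphisms.
The 5-cycle (worlds a,b,c,d,e with a→b→c→d→e→a) is asymmetric. Mapping every world to a single reflexive point • is a surjective bounded morphism, and the reflexive point is not asymmetric (R•• but asymmetry requires ¬R••).
So the class is not modally definable.

Not modally definable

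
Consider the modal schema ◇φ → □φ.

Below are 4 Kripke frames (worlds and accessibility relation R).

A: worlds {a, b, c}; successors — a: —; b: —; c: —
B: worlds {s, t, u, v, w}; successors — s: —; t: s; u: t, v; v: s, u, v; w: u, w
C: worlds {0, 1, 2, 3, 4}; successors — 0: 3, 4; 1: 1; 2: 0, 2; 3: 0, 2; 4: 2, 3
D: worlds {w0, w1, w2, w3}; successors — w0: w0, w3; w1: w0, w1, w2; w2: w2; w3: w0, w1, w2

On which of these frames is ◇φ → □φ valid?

The schema corresponds to partial functionality: ∀x ∀y ∀z (Rxy ∧ Rxz → y = z).
A: holds.
B: fails — u sees both t and v.
C: fails — 0 sees both 3 and 4.
D: fails — w0 sees both w0 and w3.
Valid on: A.

A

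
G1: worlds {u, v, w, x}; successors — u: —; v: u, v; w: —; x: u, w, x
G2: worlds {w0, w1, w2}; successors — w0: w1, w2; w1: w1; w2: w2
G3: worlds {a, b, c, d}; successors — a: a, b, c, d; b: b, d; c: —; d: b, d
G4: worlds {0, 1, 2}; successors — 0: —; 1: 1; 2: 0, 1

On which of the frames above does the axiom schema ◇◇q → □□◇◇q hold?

G4

Frame correspondent (Sahlqvist): ∀x ∀y ∀z ((xR²y ∧ xR²z) → ∃w (y = w ∧ zR²w)) — i.e. a generalized confluence (Geach) condition.
G1: fails — vR²u, vR²u but no t with u=t and uR²t.
G2: fails — w0R²w1, w0R²w2 but no w with w1=w and w2R²w.
G3: fails — aR²a, aR²b but no w with a=w and bR²w.
G4: satisfies the condition.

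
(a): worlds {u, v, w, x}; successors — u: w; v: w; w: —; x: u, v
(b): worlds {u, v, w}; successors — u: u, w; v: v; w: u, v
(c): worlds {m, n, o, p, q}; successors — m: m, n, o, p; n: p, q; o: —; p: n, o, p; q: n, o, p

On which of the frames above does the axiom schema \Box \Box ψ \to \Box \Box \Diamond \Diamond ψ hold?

(b)

The schema corresponds to a generalized confluence (Geach) condition: \forall x \forall z (x R^2 z \to \exists w (x R^2 w \wedge z R^2 w)).
(a): fails — xR²w but no t with xR²t and wR²t.
(b): condition met.
(c): fails — mR²o but no w with mR²w and oR²w.
Valid on: (b).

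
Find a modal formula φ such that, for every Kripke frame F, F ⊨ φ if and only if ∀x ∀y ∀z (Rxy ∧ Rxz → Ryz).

A defining formula is ◇p → □◇p (the 5 axiom).
Suppose ◇p→□◇p is valid. Take Rxy, Rxz and set V(p)={y}. Then ◇p at x, so □◇p at x, so ◇p at z, so some w with Rzw has p; w=y, i.e. Rzy. By symmetry of the argument, Ryz.

◇p → □◇p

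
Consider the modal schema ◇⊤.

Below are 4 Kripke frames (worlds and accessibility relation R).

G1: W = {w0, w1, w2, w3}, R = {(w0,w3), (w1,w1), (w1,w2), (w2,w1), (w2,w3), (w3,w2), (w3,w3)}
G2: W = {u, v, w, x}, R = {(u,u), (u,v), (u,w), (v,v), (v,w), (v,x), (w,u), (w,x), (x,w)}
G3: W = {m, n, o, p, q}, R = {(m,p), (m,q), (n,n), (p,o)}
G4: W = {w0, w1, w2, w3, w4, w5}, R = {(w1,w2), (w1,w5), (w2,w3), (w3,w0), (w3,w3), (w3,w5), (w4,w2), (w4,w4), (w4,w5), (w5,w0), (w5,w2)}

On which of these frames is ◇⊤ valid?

G1, G2

This is the axiom for seriality; its first-order frame correspondent is ∀x ∃y Rxy.
G1: condition met.
G2: condition met.
G3: fails — world o has no successor.
G4: fails — world w0 has no successor.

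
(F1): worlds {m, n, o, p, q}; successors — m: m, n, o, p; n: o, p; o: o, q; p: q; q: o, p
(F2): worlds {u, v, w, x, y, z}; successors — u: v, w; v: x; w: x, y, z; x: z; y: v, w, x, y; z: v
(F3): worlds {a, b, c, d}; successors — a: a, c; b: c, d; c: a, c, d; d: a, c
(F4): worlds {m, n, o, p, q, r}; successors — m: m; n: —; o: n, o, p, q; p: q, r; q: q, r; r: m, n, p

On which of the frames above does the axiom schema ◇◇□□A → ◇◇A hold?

(F1), (F3)

Frame correspondent (Sahlqvist): ∀x ∀y (xR²y → ∃w (yR²w ∧ xR²w)) — i.e. a generalized confluence (Geach) condition.
(F1): ✓.
(F2): fails — uR²x but no t with xR²t and uR²t.
(F3): ✓.
(F4): fails — oR²n but no w with nR²w and oR²w.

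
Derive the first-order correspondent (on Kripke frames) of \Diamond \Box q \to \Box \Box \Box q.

\forall x \forall y \forall z ((xRy \wedge x R^3 z) \to \exists w (yRw \wedge z = w))

This is a Sahlqvist (Geach-type) schema ◇^1□^1q → □^3◇^0q.
Minimal-valuation argument: fix x; take any y with xR^1y and any z with xR^3z. Set V(q) to the set of worlds R-reachable from y in exactly 1 step. Then □^1q holds at y, so the antecedent holds at x; validity forces ◇^0q at z, giving a w with zR^0w and yR^1w.
First-order correspondent: \forall x \forall y \forall z ((xRy \wedge x R^3 z) \to \exists w (yRw \wedge z = w)).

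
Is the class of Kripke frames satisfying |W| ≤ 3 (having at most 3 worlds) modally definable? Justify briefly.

No

Any modally definable frame class is closed under disjoint unions.
Any modal formula valid on each of 4 disjoint one-world frames is valid on their disjoint union (validity is preserved under disjoint unions). Each one-world frame has |W|=1≤3, but the union has |W|=4.
So no modal formula (or set of formulas) defines exactly the |W|≤3 frames.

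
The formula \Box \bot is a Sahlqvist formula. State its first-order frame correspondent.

□⊥ is valid iff no world has any successor (otherwise □⊥ fails at any world with one).
Conversely, on a frame with emptiness of R the schema holds at every world under every valuation.
So the correspondent is emptiness of R.

emptiness of R: \forall x \forall y \neg Rxy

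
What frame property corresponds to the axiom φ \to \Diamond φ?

Reflexivity

Equivalently (dual form): □φ → φ.
Suppose □φ→φ is valid. At any x set V(φ)={w : Rxw}. Then □φ holds at x, so φ holds at x, i.e. Rxx.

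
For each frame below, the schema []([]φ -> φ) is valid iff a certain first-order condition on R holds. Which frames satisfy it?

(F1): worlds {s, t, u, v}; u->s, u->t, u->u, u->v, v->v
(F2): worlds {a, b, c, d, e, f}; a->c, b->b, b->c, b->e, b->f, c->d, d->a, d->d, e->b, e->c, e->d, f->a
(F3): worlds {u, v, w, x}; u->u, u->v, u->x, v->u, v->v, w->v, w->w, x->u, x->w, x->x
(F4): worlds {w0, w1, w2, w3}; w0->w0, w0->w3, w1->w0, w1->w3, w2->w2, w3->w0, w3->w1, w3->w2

This is the axiom for shift-reflexivity; its first-order frame correspondent is forall x forall y (Rxy -> Ryy).
(F1): fails — Rut but not Rtt.
(F2): fails — Rbc but not Rcc.
(F3): ✓.
(F4): fails — Rw3w1 but not Rw1w1.

(F3)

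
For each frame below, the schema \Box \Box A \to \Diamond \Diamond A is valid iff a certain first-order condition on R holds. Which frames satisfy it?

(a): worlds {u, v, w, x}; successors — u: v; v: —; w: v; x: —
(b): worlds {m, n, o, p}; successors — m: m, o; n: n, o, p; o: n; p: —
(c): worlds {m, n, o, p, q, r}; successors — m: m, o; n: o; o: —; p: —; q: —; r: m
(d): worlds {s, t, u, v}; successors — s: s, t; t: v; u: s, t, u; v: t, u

(d)

Frame correspondent (Sahlqvist): \forall x \exists w (x R^2 w \wedge x R^2 w) — i.e. a generalized confluence (Geach) condition.
(a): fails — at u but no t with uR²t and uR²t.
(b): fails — at p but no w with pR²w and pR²w.
(c): fails — at n but no w with nR²w and nR²w.
(d): satisfies the condition.
Valid on: (d).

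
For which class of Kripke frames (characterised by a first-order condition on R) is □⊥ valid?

emptiness of R: ∀x ∀y ¬Rxy

This is the Ver axiom.
Its frame correspondent is emptiness of R — ∀x ∀y ¬Rxy.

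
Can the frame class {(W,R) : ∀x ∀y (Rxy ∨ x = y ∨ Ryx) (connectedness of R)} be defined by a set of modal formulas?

No

Any modally definable frame class is closed under disjoint unions.
Take 2 disjoint single-world reflexive frames: each is trivially connected, but their disjoint union has 2 worlds with no edge between distinct components, so it is not connected.
Hence connectedness of R is not modally definable.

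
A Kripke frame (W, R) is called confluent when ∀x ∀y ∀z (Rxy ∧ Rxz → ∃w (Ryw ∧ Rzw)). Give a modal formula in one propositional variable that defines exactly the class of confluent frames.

A defining formula is ◇□ψ → □◇ψ (the .2 axiom).
Suppose ◇□ψ→□◇ψ is valid. Take Rxy, Rxz and set V(ψ)={w : Ryw}. Then □ψ at y so ◇□ψ at x, so □◇ψ at x, so ◇ψ at z, giving w with Rzw and Ryw.

◇□ψ → □◇ψ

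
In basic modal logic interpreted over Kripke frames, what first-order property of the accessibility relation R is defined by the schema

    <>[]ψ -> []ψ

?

Equivalently (dual form): ◇ψ → □◇ψ.
Suppose ◇ψ→□◇ψ is valid. Take Rxy, Rxz and set V(ψ)={y}. Then ◇ψ at x, so □◇ψ at x, so ◇ψ at z, so some w with Rzw has ψ; w=y, i.e. Rzy. By symmetry of the argument, Ryz.
Conversely, on a frame with the Euclidean property the schema holds at every world under every valuation.
Frame condition: forall x forall y forall z (Rxy & Rxz -> Ryz).

the Euclidean property: forall x forall y forall z (Rxy & Rxz -> Ryz)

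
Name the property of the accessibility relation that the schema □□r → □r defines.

density

Suppose □□r→□r is valid. Take Rxy and set V(r)={w : xR²w}. Then □□r at x, so □r at x, so r at y, i.e. ∃z(Rxz∧Rzy).
Conversely, on a frame with density the schema holds at every world under every valuation.
Frame condition: ∀x ∀y (Rxy → ∃z (Rxz ∧ Rzy)).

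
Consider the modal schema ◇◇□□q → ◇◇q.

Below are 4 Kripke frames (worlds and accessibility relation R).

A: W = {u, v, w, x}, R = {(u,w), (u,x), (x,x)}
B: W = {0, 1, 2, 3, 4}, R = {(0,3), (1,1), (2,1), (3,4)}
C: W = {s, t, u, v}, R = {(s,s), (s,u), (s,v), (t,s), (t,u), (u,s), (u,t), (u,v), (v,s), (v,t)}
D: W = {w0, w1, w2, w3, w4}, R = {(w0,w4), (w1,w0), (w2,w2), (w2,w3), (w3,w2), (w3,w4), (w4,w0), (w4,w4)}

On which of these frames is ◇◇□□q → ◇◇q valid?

A, C, D

This is the axiom for a generalized confluence (Geach) condition; its first-order frame correspondent is ∀x ∀y (xR²y → ∃w (yR²w ∧ xR²w)).
A: satisfies the condition.
B: fails — 0R²4 but no w with 4R²w and 0R²w.
C: satisfies the condition.
D: satisfies the condition.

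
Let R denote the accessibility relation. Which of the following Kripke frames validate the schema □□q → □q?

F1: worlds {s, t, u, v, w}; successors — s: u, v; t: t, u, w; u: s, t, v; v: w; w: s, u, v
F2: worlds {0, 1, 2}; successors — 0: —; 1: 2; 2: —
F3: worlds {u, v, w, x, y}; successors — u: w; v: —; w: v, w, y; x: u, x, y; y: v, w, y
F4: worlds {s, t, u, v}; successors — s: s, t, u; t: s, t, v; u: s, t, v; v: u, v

Frame correspondent (Sahlqvist): ∀x ∀y (Rxy → ∃z (Rxz ∧ Rzy)) — i.e. density.
F1: fails — Rvw but no z with Rvz and Rzw.
F2: fails — R12 but no z with R1z and Rz2.
F3: condition met.
F4: condition met.
Valid on: F3, F4.

F3, F4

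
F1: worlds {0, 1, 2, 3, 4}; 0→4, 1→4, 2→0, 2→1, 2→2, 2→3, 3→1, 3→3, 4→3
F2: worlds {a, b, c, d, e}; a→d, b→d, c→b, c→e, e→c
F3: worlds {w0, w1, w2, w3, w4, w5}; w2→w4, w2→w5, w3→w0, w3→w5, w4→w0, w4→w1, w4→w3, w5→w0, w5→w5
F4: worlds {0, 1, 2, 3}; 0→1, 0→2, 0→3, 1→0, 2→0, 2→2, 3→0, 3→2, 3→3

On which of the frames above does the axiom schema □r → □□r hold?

none

Frame correspondent (Sahlqvist): ∀x ∀y ∀z (Rxy ∧ Ryz → Rxz) — i.e. transitivity.
F1: fails — R31 and R14 but not R34.
F2: fails — Rec and Rcb but not Reb.
F3: fails — Rw2w4 and Rw4w1 but not Rw2w1.
F4: fails — R10 and R02 but not R12.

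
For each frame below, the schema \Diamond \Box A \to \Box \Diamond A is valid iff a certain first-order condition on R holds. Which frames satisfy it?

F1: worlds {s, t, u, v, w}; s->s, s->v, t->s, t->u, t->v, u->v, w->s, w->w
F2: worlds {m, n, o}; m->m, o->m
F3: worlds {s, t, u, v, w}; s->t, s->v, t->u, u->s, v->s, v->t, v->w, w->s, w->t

F2

Frame correspondent (Sahlqvist): \forall x \forall y \forall z (Rxy \wedge Rxz \to \exists w (Ryw \wedge Rzw)) — i.e. convergence.
F1: fails — Rsv and Rsv but v and v have no common successor.
F2: holds.
F3: fails — Rsv and Rst but v and t have no common successor.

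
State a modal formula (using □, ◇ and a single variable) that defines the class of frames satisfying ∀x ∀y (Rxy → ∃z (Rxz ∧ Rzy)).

This is density; the standard corresponding axiom is C4: □□q → □q.
Suppose □□q→□q is valid. Take Rxy and set V(q)={w : xR²w}. Then □□q at x, so □q at x, so q at y, i.e. ∃z(Rxz∧Rzy).

□□q → □q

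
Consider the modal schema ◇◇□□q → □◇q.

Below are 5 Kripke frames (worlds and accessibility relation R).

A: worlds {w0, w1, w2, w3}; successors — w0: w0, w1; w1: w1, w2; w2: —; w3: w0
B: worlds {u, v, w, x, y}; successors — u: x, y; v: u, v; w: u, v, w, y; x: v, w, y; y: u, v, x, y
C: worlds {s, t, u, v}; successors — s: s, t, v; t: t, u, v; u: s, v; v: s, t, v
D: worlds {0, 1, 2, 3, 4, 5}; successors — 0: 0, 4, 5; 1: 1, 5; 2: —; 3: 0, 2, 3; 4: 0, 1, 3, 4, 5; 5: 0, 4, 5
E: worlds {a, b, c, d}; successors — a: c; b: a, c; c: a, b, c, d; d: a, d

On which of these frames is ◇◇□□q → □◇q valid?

B, C, E

This is the axiom for a generalized confluence (Geach) condition; its first-order frame correspondent is ∀x ∀y ∀z ((xR²y ∧ xRz) → ∃w (yR²w ∧ zRw)).
A: fails — w0R²w2, w0Rw0 but no w with w2R²w and w0Rw.
B: ✓.
C: ✓.
D: fails — 3R²0, 3R2 but no w with 0R²w and 2Rw.
E: ✓.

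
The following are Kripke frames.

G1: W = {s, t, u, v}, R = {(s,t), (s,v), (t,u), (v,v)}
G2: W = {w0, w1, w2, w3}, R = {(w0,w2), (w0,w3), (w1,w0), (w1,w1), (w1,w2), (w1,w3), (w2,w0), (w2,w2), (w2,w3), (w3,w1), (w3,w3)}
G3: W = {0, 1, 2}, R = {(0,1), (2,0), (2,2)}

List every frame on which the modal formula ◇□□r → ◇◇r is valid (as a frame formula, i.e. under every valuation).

G2

The schema corresponds to a generalized confluence (Geach) condition: ∀x ∀y (xRy → ∃w (yR²w ∧ xR²w)).
G1: fails — sRt but no w with tR²w and sR²w.
G2: condition met.
G3: fails — 0R1 but no w with 1R²w and 0R²w.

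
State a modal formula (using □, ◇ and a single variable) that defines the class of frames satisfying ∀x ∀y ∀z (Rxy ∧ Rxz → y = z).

◇ψ → □ψ

This is partial functionality; the standard corresponding axiom is CD: ◇ψ → □ψ.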